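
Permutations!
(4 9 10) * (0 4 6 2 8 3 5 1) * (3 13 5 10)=[4, 0, 8, 10, 9, 1, 2, 7, 13, 3, 6, 11, 12, 5]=(0 4 9 3 10 6 2 8 13 5 1)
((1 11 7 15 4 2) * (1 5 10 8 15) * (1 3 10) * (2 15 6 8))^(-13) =(1 11 7 3 10 2 5)(4 15)(6 8)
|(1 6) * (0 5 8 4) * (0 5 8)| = |(0 8 4 5)(1 6)| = 4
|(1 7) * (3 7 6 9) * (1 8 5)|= 7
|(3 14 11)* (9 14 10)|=|(3 10 9 14 11)|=5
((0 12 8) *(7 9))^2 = ((0 12 8)(7 9))^2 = (0 8 12)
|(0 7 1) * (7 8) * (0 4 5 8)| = |(1 4 5 8 7)| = 5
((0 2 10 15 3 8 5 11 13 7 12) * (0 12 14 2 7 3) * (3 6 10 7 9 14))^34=((0 9 14 2 7 3 8 5 11 13 6 10 15))^34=(0 11 2 10 8 9 13 7 15 5 14 6 3)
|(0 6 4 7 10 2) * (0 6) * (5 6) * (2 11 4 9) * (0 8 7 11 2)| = |(0 8 7 10 2 5 6 9)(4 11)| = 8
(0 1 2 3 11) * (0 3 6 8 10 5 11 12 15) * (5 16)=(0 1 2 6 8 10 16 5 11 3 12 15)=[1, 2, 6, 12, 4, 11, 8, 7, 10, 9, 16, 3, 15, 13, 14, 0, 5]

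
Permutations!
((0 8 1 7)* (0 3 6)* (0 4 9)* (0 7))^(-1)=(0 1 8)(3 7 9 4 6)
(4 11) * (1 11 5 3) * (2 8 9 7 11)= (1 2 8 9 7 11 4 5 3)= [0, 2, 8, 1, 5, 3, 6, 11, 9, 7, 10, 4]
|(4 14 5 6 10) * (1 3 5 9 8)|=|(1 3 5 6 10 4 14 9 8)|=9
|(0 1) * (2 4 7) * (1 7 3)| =|(0 7 2 4 3 1)| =6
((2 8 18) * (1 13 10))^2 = ((1 13 10)(2 8 18))^2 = (1 10 13)(2 18 8)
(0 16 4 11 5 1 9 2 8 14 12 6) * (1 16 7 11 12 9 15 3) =(0 7 11 5 16 4 12 6)(1 15 3)(2 8 14 9) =[7, 15, 8, 1, 12, 16, 0, 11, 14, 2, 10, 5, 6, 13, 9, 3, 4]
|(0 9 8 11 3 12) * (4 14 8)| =|(0 9 4 14 8 11 3 12)| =8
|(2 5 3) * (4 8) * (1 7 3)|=|(1 7 3 2 5)(4 8)|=10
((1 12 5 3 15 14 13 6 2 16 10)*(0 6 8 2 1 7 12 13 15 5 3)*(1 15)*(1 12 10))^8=((0 6 15 14 12 3 5)(1 13 8 2 16)(7 10))^8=(0 6 15 14 12 3 5)(1 2 13 16 8)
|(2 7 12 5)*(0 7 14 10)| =7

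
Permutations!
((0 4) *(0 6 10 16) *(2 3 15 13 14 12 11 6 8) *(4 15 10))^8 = (0 8 14 10 6 15 2 12 16 4 13 3 11)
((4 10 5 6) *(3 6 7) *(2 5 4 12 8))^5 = (2 12 3 5 8 6 7)(4 10)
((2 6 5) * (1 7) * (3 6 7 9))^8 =((1 9 3 6 5 2 7))^8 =(1 9 3 6 5 2 7)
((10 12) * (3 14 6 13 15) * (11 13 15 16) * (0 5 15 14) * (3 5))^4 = ((0 3)(5 15)(6 14)(10 12)(11 13 16))^4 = (11 13 16)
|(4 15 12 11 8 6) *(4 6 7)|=6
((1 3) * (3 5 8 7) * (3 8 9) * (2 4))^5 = (1 5 9 3)(2 4)(7 8)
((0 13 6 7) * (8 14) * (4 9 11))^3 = (0 7 6 13)(8 14)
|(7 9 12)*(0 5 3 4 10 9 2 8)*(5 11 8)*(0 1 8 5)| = |(0 11 5 3 4 10 9 12 7 2)(1 8)| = 10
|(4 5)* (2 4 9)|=4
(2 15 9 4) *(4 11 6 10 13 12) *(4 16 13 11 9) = (2 15 4)(6 10 11)(12 16 13) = [0, 1, 15, 3, 2, 5, 10, 7, 8, 9, 11, 6, 16, 12, 14, 4, 13]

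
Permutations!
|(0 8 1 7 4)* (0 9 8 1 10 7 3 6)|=|(0 1 3 6)(4 9 8 10 7)|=20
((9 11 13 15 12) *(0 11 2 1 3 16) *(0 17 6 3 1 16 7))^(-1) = (0 7 3 6 17 16 2 9 12 15 13 11)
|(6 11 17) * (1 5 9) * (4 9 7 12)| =6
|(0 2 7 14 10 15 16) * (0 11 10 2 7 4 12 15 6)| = 11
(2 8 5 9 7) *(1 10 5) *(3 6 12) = (1 10 5 9 7 2 8)(3 6 12) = [0, 10, 8, 6, 4, 9, 12, 2, 1, 7, 5, 11, 3]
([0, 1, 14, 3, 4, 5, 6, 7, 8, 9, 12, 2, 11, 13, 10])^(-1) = (2 11 12 10 14)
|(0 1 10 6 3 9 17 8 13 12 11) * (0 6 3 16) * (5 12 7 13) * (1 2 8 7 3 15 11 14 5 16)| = 60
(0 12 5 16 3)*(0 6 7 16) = [12, 1, 2, 6, 4, 0, 7, 16, 8, 9, 10, 11, 5, 13, 14, 15, 3] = (0 12 5)(3 6 7 16)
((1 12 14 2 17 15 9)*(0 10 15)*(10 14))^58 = (0 2)(1 15 12 9 10)(14 17)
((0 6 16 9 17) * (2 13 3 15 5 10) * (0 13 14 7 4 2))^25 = (0 13)(2 14 7 4)(3 6)(5 9)(10 17)(15 16)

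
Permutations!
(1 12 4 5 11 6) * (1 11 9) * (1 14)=[0, 12, 2, 3, 5, 9, 11, 7, 8, 14, 10, 6, 4, 13, 1]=(1 12 4 5 9 14)(6 11)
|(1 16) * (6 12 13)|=6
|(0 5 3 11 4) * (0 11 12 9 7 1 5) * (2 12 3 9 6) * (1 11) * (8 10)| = 6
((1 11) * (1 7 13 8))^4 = ((1 11 7 13 8))^4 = (1 8 13 7 11)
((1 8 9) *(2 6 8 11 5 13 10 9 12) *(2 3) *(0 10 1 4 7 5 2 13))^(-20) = (0 7 9)(1 8)(2 3)(4 10 5)(6 13)(11 12)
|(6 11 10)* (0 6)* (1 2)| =4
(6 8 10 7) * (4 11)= (4 11)(6 8 10 7)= [0, 1, 2, 3, 11, 5, 8, 6, 10, 9, 7, 4]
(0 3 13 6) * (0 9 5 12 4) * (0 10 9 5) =[3, 1, 2, 13, 10, 12, 5, 7, 8, 0, 9, 11, 4, 6] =(0 3 13 6 5 12 4 10 9)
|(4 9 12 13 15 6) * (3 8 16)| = 6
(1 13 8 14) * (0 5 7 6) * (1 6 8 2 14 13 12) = [5, 12, 14, 3, 4, 7, 0, 8, 13, 9, 10, 11, 1, 2, 6] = (0 5 7 8 13 2 14 6)(1 12)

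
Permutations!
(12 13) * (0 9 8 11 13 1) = [9, 0, 2, 3, 4, 5, 6, 7, 11, 8, 10, 13, 1, 12] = (0 9 8 11 13 12 1)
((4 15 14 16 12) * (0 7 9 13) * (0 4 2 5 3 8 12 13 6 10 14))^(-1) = (0 15 4 13 16 14 10 6 9 7)(2 12 8 3 5)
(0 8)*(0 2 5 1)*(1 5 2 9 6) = (0 8 9 6 1) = [8, 0, 2, 3, 4, 5, 1, 7, 9, 6]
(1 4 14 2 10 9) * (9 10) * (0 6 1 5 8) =(0 6 1 4 14 2 9 5 8) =[6, 4, 9, 3, 14, 8, 1, 7, 0, 5, 10, 11, 12, 13, 2]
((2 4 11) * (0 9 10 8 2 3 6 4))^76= ((0 9 10 8 2)(3 6 4 11))^76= (11)(0 9 10 8 2)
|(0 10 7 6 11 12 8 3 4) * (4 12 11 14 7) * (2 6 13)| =|(0 10 4)(2 6 14 7 13)(3 12 8)| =15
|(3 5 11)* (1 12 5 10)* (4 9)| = |(1 12 5 11 3 10)(4 9)| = 6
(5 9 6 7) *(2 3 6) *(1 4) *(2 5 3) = [0, 4, 2, 6, 1, 9, 7, 3, 8, 5] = (1 4)(3 6 7)(5 9)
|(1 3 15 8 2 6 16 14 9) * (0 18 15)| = 11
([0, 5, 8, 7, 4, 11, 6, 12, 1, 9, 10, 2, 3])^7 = [0, 11, 1, 7, 4, 2, 6, 12, 5, 9, 10, 8, 3]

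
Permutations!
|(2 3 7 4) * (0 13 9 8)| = 4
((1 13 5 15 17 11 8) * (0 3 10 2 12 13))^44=(0 17 12)(1 15 2)(3 11 13)(5 10 8)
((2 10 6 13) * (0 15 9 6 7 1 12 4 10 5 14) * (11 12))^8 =(15)(1 12 10)(4 7 11)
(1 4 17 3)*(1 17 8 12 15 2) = (1 4 8 12 15 2)(3 17) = [0, 4, 1, 17, 8, 5, 6, 7, 12, 9, 10, 11, 15, 13, 14, 2, 16, 3]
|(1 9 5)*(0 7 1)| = 5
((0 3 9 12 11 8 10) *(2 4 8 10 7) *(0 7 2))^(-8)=(0 7 10 11 12 9 3)(2 4 8)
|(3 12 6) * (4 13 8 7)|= |(3 12 6)(4 13 8 7)|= 12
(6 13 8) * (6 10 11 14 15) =(6 13 8 10 11 14 15) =[0, 1, 2, 3, 4, 5, 13, 7, 10, 9, 11, 14, 12, 8, 15, 6]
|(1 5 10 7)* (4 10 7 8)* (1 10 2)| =7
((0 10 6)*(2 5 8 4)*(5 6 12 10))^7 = (0 5 8 4 2 6)(10 12)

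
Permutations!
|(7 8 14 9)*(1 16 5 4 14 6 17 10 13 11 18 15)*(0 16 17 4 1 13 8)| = 12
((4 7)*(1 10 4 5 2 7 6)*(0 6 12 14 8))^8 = ((0 6 1 10 4 12 14 8)(2 7 5))^8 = (14)(2 5 7)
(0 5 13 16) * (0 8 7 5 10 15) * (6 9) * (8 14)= (0 10 15)(5 13 16 14 8 7)(6 9)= [10, 1, 2, 3, 4, 13, 9, 5, 7, 6, 15, 11, 12, 16, 8, 0, 14]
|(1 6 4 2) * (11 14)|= |(1 6 4 2)(11 14)|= 4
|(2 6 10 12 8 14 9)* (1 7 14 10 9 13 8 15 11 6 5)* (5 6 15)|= |(1 7 14 13 8 10 12 5)(2 6 9)(11 15)|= 24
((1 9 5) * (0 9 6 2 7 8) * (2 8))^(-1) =((0 9 5 1 6 8)(2 7))^(-1) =(0 8 6 1 5 9)(2 7)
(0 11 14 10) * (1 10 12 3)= [11, 10, 2, 1, 4, 5, 6, 7, 8, 9, 0, 14, 3, 13, 12]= (0 11 14 12 3 1 10)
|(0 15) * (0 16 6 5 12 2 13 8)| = 9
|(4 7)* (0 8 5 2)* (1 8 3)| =6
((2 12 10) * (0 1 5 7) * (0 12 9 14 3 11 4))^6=((0 1 5 7 12 10 2 9 14 3 11 4))^6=(0 2)(1 9)(3 7)(4 10)(5 14)(11 12)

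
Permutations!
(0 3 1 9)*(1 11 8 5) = (0 3 11 8 5 1 9) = [3, 9, 2, 11, 4, 1, 6, 7, 5, 0, 10, 8]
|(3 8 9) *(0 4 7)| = |(0 4 7)(3 8 9)| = 3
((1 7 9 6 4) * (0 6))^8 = (0 4 7)(1 9 6)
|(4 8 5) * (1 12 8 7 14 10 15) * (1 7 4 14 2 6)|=|(1 12 8 5 14 10 15 7 2 6)|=10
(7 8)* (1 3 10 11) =(1 3 10 11)(7 8) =[0, 3, 2, 10, 4, 5, 6, 8, 7, 9, 11, 1]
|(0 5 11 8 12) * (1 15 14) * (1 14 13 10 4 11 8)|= |(0 5 8 12)(1 15 13 10 4 11)|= 12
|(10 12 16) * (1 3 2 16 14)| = |(1 3 2 16 10 12 14)| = 7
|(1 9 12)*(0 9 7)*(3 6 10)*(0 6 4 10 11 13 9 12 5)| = 9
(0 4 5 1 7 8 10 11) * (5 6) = (0 4 6 5 1 7 8 10 11) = [4, 7, 2, 3, 6, 1, 5, 8, 10, 9, 11, 0]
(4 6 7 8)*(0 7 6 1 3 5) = (0 7 8 4 1 3 5) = [7, 3, 2, 5, 1, 0, 6, 8, 4]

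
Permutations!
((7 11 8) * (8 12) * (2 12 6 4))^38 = ((2 12 8 7 11 6 4))^38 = (2 7 4 8 6 12 11)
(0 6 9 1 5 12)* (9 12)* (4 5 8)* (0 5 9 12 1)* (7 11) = [6, 8, 2, 3, 9, 12, 1, 11, 4, 0, 10, 7, 5] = (0 6 1 8 4 9)(5 12)(7 11)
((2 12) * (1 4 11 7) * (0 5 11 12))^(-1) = (0 2 12 4 1 7 11 5)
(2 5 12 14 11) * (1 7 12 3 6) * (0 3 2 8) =(0 3 6 1 7 12 14 11 8)(2 5) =[3, 7, 5, 6, 4, 2, 1, 12, 0, 9, 10, 8, 14, 13, 11]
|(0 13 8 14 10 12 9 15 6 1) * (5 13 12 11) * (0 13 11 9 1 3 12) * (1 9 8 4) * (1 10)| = 30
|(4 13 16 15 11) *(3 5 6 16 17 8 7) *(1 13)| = 12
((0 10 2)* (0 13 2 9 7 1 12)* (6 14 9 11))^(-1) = (0 12 1 7 9 14 6 11 10)(2 13)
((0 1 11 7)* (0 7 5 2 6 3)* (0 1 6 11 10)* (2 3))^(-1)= (0 10 1 3 5 11 2 6)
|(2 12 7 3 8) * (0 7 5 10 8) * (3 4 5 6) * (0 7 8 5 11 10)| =|(0 8 2 12 6 3 7 4 11 10 5)| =11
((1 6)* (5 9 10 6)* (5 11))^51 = ((1 11 5 9 10 6))^51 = (1 9)(5 6)(10 11)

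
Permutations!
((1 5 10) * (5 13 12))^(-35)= ((1 13 12 5 10))^(-35)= (13)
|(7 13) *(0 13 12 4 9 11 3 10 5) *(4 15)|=|(0 13 7 12 15 4 9 11 3 10 5)|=11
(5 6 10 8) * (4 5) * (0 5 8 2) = (0 5 6 10 2)(4 8) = [5, 1, 0, 3, 8, 6, 10, 7, 4, 9, 2]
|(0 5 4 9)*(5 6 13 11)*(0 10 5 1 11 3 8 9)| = 18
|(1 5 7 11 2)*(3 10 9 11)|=|(1 5 7 3 10 9 11 2)|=8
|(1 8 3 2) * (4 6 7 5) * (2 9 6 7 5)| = |(1 8 3 9 6 5 4 7 2)| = 9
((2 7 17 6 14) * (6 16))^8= (2 17 6)(7 16 14)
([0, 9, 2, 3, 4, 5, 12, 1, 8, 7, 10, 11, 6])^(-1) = (1 7 9)(6 12)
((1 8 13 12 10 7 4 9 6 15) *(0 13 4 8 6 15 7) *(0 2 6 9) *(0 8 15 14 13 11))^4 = ((0 11)(1 9 14 13 12 10 2 6 7 15)(4 8))^4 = (1 12 7 14 2)(6 9 10 15 13)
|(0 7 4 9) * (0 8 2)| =6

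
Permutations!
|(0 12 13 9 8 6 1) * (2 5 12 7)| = |(0 7 2 5 12 13 9 8 6 1)| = 10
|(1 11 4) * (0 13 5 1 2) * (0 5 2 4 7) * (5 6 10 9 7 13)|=10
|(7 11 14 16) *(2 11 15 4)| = |(2 11 14 16 7 15 4)| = 7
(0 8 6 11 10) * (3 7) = (0 8 6 11 10)(3 7) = [8, 1, 2, 7, 4, 5, 11, 3, 6, 9, 0, 10]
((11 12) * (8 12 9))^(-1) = ((8 12 11 9))^(-1) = (8 9 11 12)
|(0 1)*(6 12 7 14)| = 4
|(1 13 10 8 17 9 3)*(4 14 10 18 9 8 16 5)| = 10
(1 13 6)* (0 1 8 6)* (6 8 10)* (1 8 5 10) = (0 8 5 10 6 1 13) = [8, 13, 2, 3, 4, 10, 1, 7, 5, 9, 6, 11, 12, 0]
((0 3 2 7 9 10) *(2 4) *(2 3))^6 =(0 2 7 9 10)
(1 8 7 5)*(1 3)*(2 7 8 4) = (8)(1 4 2 7 5 3) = [0, 4, 7, 1, 2, 3, 6, 5, 8]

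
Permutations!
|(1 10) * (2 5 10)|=|(1 2 5 10)|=4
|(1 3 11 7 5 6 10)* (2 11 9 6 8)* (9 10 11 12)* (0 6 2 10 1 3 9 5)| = 8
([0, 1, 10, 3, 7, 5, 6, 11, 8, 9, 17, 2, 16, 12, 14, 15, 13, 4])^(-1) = (2 11 7 4 17 10)(12 13 16)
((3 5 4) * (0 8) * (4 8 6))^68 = (0 4 5)(3 8 6)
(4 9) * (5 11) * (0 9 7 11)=[9, 1, 2, 3, 7, 0, 6, 11, 8, 4, 10, 5]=(0 9 4 7 11 5)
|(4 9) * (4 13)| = 3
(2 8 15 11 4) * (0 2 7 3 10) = (0 2 8 15 11 4 7 3 10) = [2, 1, 8, 10, 7, 5, 6, 3, 15, 9, 0, 4, 12, 13, 14, 11]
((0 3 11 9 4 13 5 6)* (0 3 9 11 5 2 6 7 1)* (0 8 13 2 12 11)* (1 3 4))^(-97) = (0 9 1 8 13 12 11)(2 4 6)(3 7 5) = ((0 9 1 8 13 12 11)(2 6 4)(3 5 7))^(-97)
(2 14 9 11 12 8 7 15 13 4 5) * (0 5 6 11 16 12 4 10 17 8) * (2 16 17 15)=(0 5 16 12)(2 14 9 17 8 7)(4 6 11)(10 15 13)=[5, 1, 14, 3, 6, 16, 11, 2, 7, 17, 15, 4, 0, 10, 9, 13, 12, 8]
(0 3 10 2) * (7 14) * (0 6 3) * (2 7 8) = [0, 1, 6, 10, 4, 5, 3, 14, 2, 9, 7, 11, 12, 13, 8] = (2 6 3 10 7 14 8)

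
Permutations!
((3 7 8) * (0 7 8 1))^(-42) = (8)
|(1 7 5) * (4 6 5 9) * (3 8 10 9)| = 9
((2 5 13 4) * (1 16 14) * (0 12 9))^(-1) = (0 9 12)(1 14 16)(2 4 13 5)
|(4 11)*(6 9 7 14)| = 4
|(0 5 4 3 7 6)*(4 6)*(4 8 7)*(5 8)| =10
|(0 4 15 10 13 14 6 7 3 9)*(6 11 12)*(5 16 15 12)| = 7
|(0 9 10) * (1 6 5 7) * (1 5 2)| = |(0 9 10)(1 6 2)(5 7)| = 6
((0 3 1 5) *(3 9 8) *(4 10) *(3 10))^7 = (0 5 1 3 4 10 8 9)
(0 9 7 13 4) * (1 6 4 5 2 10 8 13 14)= (0 9 7 14 1 6 4)(2 10 8 13 5)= [9, 6, 10, 3, 0, 2, 4, 14, 13, 7, 8, 11, 12, 5, 1]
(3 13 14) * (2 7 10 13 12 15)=(2 7 10 13 14 3 12 15)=[0, 1, 7, 12, 4, 5, 6, 10, 8, 9, 13, 11, 15, 14, 3, 2]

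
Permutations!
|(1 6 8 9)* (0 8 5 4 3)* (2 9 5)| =|(0 8 5 4 3)(1 6 2 9)| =20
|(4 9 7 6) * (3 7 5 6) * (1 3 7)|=4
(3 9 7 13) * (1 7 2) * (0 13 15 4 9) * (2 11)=(0 13 3)(1 7 15 4 9 11 2)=[13, 7, 1, 0, 9, 5, 6, 15, 8, 11, 10, 2, 12, 3, 14, 4]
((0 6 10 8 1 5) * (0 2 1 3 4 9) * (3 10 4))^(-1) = ((0 6 4 9)(1 5 2)(8 10))^(-1) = (0 9 4 6)(1 2 5)(8 10)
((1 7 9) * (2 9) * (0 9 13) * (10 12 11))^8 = ((0 9 1 7 2 13)(10 12 11))^8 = (0 1 2)(7 13 9)(10 11 12)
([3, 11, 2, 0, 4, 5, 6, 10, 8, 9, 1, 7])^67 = [3, 10, 2, 0, 4, 5, 6, 11, 8, 9, 7, 1]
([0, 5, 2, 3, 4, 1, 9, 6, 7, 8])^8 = (9)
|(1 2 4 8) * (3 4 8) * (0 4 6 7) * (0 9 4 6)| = 6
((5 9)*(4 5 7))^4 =(9)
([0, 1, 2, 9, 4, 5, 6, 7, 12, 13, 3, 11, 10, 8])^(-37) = [0, 1, 2, 10, 4, 5, 6, 7, 13, 3, 12, 11, 8, 9]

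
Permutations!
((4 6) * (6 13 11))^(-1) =(4 6 11 13)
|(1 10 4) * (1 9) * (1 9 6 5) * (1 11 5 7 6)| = |(1 10 4)(5 11)(6 7)| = 6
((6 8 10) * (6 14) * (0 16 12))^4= (0 16 12)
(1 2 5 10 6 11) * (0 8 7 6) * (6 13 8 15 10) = (0 15 10)(1 2 5 6 11)(7 13 8) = [15, 2, 5, 3, 4, 6, 11, 13, 7, 9, 0, 1, 12, 8, 14, 10]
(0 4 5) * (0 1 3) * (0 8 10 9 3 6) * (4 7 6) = (0 7 6)(1 4 5)(3 8 10 9) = [7, 4, 2, 8, 5, 1, 0, 6, 10, 3, 9]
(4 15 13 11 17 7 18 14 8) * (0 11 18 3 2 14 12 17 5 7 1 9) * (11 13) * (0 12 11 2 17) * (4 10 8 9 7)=(0 13 18 11 5 4 15 2 14 9 12)(1 7 3 17)(8 10)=[13, 7, 14, 17, 15, 4, 6, 3, 10, 12, 8, 5, 0, 18, 9, 2, 16, 1, 11]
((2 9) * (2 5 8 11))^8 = (2 8 9 11 5)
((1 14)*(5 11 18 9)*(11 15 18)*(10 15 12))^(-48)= (18)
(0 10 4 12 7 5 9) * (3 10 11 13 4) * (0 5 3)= (0 11 13 4 12 7 3 10)(5 9)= [11, 1, 2, 10, 12, 9, 6, 3, 8, 5, 0, 13, 7, 4]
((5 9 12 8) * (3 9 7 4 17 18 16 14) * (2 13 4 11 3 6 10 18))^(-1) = ((2 13 4 17)(3 9 12 8 5 7 11)(6 10 18 16 14))^(-1) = (2 17 4 13)(3 11 7 5 8 12 9)(6 14 16 18 10)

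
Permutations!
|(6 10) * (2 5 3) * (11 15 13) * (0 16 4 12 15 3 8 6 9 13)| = 45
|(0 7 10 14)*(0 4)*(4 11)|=6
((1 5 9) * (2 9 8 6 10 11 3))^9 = ((1 5 8 6 10 11 3 2 9))^9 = (11)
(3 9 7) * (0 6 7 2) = [6, 1, 0, 9, 4, 5, 7, 3, 8, 2] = (0 6 7 3 9 2)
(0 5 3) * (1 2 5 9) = [9, 2, 5, 0, 4, 3, 6, 7, 8, 1] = (0 9 1 2 5 3)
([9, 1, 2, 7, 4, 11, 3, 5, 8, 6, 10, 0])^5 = [5, 1, 2, 9, 4, 3, 0, 6, 8, 11, 10, 7]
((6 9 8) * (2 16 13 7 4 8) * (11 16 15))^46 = (2 4 11 6 13)(7 15 8 16 9) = ((2 15 11 16 13 7 4 8 6 9))^46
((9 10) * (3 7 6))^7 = (3 7 6)(9 10)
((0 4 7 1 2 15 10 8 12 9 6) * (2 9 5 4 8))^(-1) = ((0 8 12 5 4 7 1 9 6)(2 15 10))^(-1) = (0 6 9 1 7 4 5 12 8)(2 10 15)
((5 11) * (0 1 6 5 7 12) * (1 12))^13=((0 12)(1 6 5 11 7))^13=(0 12)(1 11 6 7 5)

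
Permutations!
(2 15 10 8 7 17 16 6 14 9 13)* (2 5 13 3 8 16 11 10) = (2 15)(3 8 7 17 11 10 16 6 14 9)(5 13) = [0, 1, 15, 8, 4, 13, 14, 17, 7, 3, 16, 10, 12, 5, 9, 2, 6, 11]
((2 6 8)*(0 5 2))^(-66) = (0 8 6 2 5)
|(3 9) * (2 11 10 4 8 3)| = |(2 11 10 4 8 3 9)| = 7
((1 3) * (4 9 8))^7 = ((1 3)(4 9 8))^7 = (1 3)(4 9 8)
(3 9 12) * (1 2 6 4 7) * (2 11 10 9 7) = (1 11 10 9 12 3 7)(2 6 4) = [0, 11, 6, 7, 2, 5, 4, 1, 8, 12, 9, 10, 3]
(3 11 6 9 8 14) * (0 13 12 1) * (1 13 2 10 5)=(0 2 10 5 1)(3 11 6 9 8 14)(12 13)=[2, 0, 10, 11, 4, 1, 9, 7, 14, 8, 5, 6, 13, 12, 3]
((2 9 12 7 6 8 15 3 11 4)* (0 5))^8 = (2 11 15 6 12)(3 8 7 9 4)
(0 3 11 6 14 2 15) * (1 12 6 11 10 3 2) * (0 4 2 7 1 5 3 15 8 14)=[7, 12, 8, 10, 2, 3, 0, 1, 14, 9, 15, 11, 6, 13, 5, 4]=(0 7 1 12 6)(2 8 14 5 3 10 15 4)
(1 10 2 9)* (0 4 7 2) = [4, 10, 9, 3, 7, 5, 6, 2, 8, 1, 0] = (0 4 7 2 9 1 10)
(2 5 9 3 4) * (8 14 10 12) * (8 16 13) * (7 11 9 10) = (2 5 10 12 16 13 8 14 7 11 9 3 4) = [0, 1, 5, 4, 2, 10, 6, 11, 14, 3, 12, 9, 16, 8, 7, 15, 13]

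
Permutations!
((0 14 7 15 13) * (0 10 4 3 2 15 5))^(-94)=((0 14 7 5)(2 15 13 10 4 3))^(-94)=(0 7)(2 13 4)(3 15 10)(5 14)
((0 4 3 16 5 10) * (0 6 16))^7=(0 4 3)(5 16 6 10)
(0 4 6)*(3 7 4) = (0 3 7 4 6) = [3, 1, 2, 7, 6, 5, 0, 4]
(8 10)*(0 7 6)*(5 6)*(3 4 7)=(0 3 4 7 5 6)(8 10)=[3, 1, 2, 4, 7, 6, 0, 5, 10, 9, 8]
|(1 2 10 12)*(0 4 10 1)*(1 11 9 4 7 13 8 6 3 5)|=|(0 7 13 8 6 3 5 1 2 11 9 4 10 12)|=14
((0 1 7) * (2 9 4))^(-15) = (9)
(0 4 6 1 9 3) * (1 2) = (0 4 6 2 1 9 3) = [4, 9, 1, 0, 6, 5, 2, 7, 8, 3]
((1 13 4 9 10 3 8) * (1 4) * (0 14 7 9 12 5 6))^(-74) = ((0 14 7 9 10 3 8 4 12 5 6)(1 13))^(-74) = (0 9 8 5 14 10 4 6 7 3 12)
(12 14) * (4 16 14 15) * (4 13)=(4 16 14 12 15 13)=[0, 1, 2, 3, 16, 5, 6, 7, 8, 9, 10, 11, 15, 4, 12, 13, 14]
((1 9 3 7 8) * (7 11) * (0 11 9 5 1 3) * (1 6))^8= ((0 11 7 8 3 9)(1 5 6))^8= (0 7 3)(1 6 5)(8 9 11)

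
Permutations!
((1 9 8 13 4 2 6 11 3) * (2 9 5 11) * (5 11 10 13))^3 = ((1 11 3)(2 6)(4 9 8 5 10 13))^3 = (2 6)(4 5)(8 13)(9 10)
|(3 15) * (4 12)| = |(3 15)(4 12)| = 2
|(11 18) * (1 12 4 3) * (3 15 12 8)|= 6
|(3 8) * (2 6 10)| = 6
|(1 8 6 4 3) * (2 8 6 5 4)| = 7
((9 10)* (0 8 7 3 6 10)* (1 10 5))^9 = ((0 8 7 3 6 5 1 10 9))^9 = (10)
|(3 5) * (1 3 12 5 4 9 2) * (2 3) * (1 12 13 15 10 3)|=10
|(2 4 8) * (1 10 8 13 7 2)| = |(1 10 8)(2 4 13 7)| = 12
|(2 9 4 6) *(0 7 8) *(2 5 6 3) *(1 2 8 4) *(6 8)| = 21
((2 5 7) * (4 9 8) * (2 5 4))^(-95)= (2 4 9 8)(5 7)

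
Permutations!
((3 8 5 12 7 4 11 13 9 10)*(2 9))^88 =(13)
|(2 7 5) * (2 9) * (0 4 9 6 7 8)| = 15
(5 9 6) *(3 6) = (3 6 5 9) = [0, 1, 2, 6, 4, 9, 5, 7, 8, 3]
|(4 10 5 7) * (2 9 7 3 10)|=12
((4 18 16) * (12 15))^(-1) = ((4 18 16)(12 15))^(-1) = (4 16 18)(12 15)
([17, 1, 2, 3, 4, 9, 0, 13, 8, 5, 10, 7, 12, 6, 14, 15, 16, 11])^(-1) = (0 6 13 7 11 17)(5 9)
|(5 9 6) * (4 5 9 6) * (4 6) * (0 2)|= |(0 2)(4 5)(6 9)|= 2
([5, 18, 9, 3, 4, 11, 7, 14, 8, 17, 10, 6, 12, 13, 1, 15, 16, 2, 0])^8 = (18)(2 17 9)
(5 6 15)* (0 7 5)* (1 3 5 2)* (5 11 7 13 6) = (0 13 6 15)(1 3 11 7 2) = [13, 3, 1, 11, 4, 5, 15, 2, 8, 9, 10, 7, 12, 6, 14, 0]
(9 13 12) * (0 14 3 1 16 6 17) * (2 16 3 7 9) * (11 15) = (0 14 7 9 13 12 2 16 6 17)(1 3)(11 15) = [14, 3, 16, 1, 4, 5, 17, 9, 8, 13, 10, 15, 2, 12, 7, 11, 6, 0]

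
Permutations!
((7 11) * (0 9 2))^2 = ((0 9 2)(7 11))^2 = (11)(0 2 9)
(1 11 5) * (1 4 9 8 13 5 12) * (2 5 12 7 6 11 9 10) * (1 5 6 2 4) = [0, 9, 6, 3, 10, 1, 11, 2, 13, 8, 4, 7, 5, 12] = (1 9 8 13 12 5)(2 6 11 7)(4 10)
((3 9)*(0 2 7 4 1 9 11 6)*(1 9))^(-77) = ((0 2 7 4 9 3 11 6))^(-77) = (0 4 11 2 9 6 7 3)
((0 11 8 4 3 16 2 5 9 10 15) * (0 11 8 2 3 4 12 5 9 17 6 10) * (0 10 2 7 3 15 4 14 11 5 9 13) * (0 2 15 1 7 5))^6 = (0 14)(1 3)(4 15)(5 12)(6 10)(7 16)(8 11)(9 17)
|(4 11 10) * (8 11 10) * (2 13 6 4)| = |(2 13 6 4 10)(8 11)| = 10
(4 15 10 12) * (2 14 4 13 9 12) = (2 14 4 15 10)(9 12 13) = [0, 1, 14, 3, 15, 5, 6, 7, 8, 12, 2, 11, 13, 9, 4, 10]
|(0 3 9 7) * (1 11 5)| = 12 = |(0 3 9 7)(1 11 5)|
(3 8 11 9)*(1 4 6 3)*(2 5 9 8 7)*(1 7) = (1 4 6 3)(2 5 9 7)(8 11) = [0, 4, 5, 1, 6, 9, 3, 2, 11, 7, 10, 8]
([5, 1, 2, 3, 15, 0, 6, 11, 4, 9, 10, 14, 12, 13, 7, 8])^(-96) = (15)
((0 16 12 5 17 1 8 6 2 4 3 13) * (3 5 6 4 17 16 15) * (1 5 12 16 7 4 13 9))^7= ((0 15 3 9 1 8 13)(2 17 5 7 4 12 6))^7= (17)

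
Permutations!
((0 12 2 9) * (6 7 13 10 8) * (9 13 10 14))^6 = (14)(6 10)(7 8)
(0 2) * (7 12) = [2, 1, 0, 3, 4, 5, 6, 12, 8, 9, 10, 11, 7] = (0 2)(7 12)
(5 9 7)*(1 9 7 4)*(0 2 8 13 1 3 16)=(0 2 8 13 1 9 4 3 16)(5 7)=[2, 9, 8, 16, 3, 7, 6, 5, 13, 4, 10, 11, 12, 1, 14, 15, 0]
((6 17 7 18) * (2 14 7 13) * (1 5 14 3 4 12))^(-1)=(1 12 4 3 2 13 17 6 18 7 14 5)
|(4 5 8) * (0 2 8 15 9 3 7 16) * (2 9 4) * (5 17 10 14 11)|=|(0 9 3 7 16)(2 8)(4 17 10 14 11 5 15)|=70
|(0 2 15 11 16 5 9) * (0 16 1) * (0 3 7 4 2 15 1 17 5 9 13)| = 30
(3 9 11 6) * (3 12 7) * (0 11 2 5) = [11, 1, 5, 9, 4, 0, 12, 3, 8, 2, 10, 6, 7] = (0 11 6 12 7 3 9 2 5)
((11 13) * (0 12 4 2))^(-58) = (13)(0 4)(2 12)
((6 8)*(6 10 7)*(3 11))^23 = (3 11)(6 7 10 8)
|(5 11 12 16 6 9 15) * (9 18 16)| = 15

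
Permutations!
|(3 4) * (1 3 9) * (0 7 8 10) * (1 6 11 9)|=|(0 7 8 10)(1 3 4)(6 11 9)|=12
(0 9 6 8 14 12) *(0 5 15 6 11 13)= (0 9 11 13)(5 15 6 8 14 12)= [9, 1, 2, 3, 4, 15, 8, 7, 14, 11, 10, 13, 5, 0, 12, 6]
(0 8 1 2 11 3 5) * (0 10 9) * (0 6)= [8, 2, 11, 5, 4, 10, 0, 7, 1, 6, 9, 3]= (0 8 1 2 11 3 5 10 9 6)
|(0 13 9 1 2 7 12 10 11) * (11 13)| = |(0 11)(1 2 7 12 10 13 9)| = 14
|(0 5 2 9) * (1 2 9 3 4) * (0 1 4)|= |(0 5 9 1 2 3)|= 6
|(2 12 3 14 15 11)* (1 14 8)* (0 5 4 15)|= |(0 5 4 15 11 2 12 3 8 1 14)|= 11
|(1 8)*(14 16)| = 2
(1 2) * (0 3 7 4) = [3, 2, 1, 7, 0, 5, 6, 4] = (0 3 7 4)(1 2)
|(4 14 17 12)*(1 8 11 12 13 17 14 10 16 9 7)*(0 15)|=|(0 15)(1 8 11 12 4 10 16 9 7)(13 17)|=18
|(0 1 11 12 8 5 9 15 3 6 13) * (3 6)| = |(0 1 11 12 8 5 9 15 6 13)| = 10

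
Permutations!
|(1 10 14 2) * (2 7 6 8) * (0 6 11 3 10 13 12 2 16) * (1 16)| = 40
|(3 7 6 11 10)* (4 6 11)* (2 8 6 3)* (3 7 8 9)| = |(2 9 3 8 6 4 7 11 10)| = 9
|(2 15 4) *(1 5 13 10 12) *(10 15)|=8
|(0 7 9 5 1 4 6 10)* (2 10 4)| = 14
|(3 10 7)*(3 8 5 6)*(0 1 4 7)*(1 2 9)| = |(0 2 9 1 4 7 8 5 6 3 10)| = 11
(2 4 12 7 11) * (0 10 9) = (0 10 9)(2 4 12 7 11) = [10, 1, 4, 3, 12, 5, 6, 11, 8, 0, 9, 2, 7]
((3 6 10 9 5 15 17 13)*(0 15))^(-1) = ((0 15 17 13 3 6 10 9 5))^(-1) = (0 5 9 10 6 3 13 17 15)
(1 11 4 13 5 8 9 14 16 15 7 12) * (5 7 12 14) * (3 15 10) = (1 11 4 13 7 14 16 10 3 15 12)(5 8 9) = [0, 11, 2, 15, 13, 8, 6, 14, 9, 5, 3, 4, 1, 7, 16, 12, 10]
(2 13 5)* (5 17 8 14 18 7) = (2 13 17 8 14 18 7 5) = [0, 1, 13, 3, 4, 2, 6, 5, 14, 9, 10, 11, 12, 17, 18, 15, 16, 8, 7]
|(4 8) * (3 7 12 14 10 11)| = 6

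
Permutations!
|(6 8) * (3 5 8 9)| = |(3 5 8 6 9)| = 5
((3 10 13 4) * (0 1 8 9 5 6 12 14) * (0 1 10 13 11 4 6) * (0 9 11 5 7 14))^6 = (0 1 6 7 3 5 11)(4 10 8 12 14 13 9)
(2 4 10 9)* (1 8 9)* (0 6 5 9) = [6, 8, 4, 3, 10, 9, 5, 7, 0, 2, 1] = (0 6 5 9 2 4 10 1 8)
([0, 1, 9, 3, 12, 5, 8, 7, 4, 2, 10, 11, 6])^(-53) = [0, 1, 9, 3, 8, 5, 12, 7, 6, 2, 10, 11, 4]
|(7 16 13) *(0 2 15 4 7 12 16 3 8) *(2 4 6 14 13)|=35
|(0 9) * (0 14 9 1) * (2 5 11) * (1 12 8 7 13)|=|(0 12 8 7 13 1)(2 5 11)(9 14)|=6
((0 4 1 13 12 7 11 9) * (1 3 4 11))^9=((0 11 9)(1 13 12 7)(3 4))^9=(1 13 12 7)(3 4)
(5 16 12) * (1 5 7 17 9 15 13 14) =(1 5 16 12 7 17 9 15 13 14) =[0, 5, 2, 3, 4, 16, 6, 17, 8, 15, 10, 11, 7, 14, 1, 13, 12, 9]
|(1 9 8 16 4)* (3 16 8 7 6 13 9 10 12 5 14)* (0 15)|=|(0 15)(1 10 12 5 14 3 16 4)(6 13 9 7)|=8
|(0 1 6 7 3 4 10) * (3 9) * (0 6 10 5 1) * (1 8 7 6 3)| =8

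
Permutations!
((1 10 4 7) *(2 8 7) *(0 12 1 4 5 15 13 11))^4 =(0 5)(1 13)(10 11)(12 15)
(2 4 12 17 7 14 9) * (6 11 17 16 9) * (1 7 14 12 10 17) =(1 7 12 16 9 2 4 10 17 14 6 11) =[0, 7, 4, 3, 10, 5, 11, 12, 8, 2, 17, 1, 16, 13, 6, 15, 9, 14]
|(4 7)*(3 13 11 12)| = 4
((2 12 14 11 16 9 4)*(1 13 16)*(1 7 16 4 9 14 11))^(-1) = (1 14 16 7 11 12 2 4 13)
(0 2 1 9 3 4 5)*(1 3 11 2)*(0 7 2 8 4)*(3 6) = (0 1 9 11 8 4 5 7 2 6 3) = [1, 9, 6, 0, 5, 7, 3, 2, 4, 11, 10, 8]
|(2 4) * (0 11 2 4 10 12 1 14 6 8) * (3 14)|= 10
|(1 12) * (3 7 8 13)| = 4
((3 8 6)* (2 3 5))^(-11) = ((2 3 8 6 5))^(-11) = (2 5 6 8 3)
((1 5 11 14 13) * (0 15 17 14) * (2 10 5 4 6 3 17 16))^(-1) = ((0 15 16 2 10 5 11)(1 4 6 3 17 14 13))^(-1) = (0 11 5 10 2 16 15)(1 13 14 17 3 6 4)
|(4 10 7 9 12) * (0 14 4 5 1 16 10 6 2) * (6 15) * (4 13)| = |(0 14 13 4 15 6 2)(1 16 10 7 9 12 5)| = 7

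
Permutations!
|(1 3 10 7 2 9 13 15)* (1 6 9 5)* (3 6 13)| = |(1 6 9 3 10 7 2 5)(13 15)| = 8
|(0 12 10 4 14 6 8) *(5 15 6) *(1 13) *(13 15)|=11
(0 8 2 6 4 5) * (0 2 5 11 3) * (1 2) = (0 8 5 1 2 6 4 11 3) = [8, 2, 6, 0, 11, 1, 4, 7, 5, 9, 10, 3]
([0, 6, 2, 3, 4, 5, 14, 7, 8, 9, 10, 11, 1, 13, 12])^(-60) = (14)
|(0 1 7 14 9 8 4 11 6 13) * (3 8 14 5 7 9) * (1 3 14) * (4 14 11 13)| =|(0 3 8 14 11 6 4 13)(1 9)(5 7)| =8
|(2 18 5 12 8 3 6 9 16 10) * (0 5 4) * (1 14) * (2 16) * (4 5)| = |(0 4)(1 14)(2 18 5 12 8 3 6 9)(10 16)| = 8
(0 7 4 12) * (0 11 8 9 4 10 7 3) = (0 3)(4 12 11 8 9)(7 10) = [3, 1, 2, 0, 12, 5, 6, 10, 9, 4, 7, 8, 11]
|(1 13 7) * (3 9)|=|(1 13 7)(3 9)|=6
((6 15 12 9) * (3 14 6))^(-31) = ((3 14 6 15 12 9))^(-31) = (3 9 12 15 6 14)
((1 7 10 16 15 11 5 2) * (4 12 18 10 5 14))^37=((1 7 5 2)(4 12 18 10 16 15 11 14))^37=(1 7 5 2)(4 15 18 14 16 12 11 10)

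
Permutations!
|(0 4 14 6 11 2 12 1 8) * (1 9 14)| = 12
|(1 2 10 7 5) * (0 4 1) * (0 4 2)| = 7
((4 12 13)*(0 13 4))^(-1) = ((0 13)(4 12))^(-1) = (0 13)(4 12)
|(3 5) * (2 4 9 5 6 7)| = 7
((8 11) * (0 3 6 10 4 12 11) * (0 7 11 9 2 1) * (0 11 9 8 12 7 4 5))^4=(0 5 10 6 3)(1 4)(2 8)(7 11)(9 12)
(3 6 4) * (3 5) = (3 6 4 5) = [0, 1, 2, 6, 5, 3, 4]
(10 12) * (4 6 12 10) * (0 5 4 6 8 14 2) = (0 5 4 8 14 2)(6 12) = [5, 1, 0, 3, 8, 4, 12, 7, 14, 9, 10, 11, 6, 13, 2]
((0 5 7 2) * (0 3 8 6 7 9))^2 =(0 9 5)(2 8 7 3 6)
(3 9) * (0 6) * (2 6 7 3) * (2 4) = [7, 1, 6, 9, 2, 5, 0, 3, 8, 4] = (0 7 3 9 4 2 6)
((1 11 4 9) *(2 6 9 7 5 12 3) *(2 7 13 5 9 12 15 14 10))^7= (1 10)(2 11)(3 5)(4 6)(7 15)(9 14)(12 13)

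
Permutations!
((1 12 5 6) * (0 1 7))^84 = (12)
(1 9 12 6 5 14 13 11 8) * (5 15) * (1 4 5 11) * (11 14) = (1 9 12 6 15 14 13)(4 5 11 8) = [0, 9, 2, 3, 5, 11, 15, 7, 4, 12, 10, 8, 6, 1, 13, 14]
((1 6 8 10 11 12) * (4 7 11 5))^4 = ((1 6 8 10 5 4 7 11 12))^4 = (1 5 12 10 11 8 7 6 4)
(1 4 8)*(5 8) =(1 4 5 8) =[0, 4, 2, 3, 5, 8, 6, 7, 1]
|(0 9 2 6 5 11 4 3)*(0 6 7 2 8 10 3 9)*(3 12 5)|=|(2 7)(3 6)(4 9 8 10 12 5 11)|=14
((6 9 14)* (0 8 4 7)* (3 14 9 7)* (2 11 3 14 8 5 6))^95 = (0 7 6 5)(2 14 4 8 3 11)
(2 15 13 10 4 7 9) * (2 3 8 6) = (2 15 13 10 4 7 9 3 8 6) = [0, 1, 15, 8, 7, 5, 2, 9, 6, 3, 4, 11, 12, 10, 14, 13]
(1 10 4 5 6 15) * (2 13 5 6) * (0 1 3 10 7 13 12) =(0 1 7 13 5 2 12)(3 10 4 6 15) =[1, 7, 12, 10, 6, 2, 15, 13, 8, 9, 4, 11, 0, 5, 14, 3]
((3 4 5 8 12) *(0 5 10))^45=(0 12 10 8 4 5 3)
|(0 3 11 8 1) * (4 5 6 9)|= |(0 3 11 8 1)(4 5 6 9)|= 20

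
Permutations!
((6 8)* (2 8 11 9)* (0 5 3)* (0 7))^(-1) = ((0 5 3 7)(2 8 6 11 9))^(-1) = (0 7 3 5)(2 9 11 6 8)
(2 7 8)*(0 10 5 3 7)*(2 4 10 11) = [11, 1, 0, 7, 10, 3, 6, 8, 4, 9, 5, 2] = (0 11 2)(3 7 8 4 10 5)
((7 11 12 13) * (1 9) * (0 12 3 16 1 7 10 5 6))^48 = ((0 12 13 10 5 6)(1 9 7 11 3 16))^48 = (16)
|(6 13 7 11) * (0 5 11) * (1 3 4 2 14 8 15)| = 42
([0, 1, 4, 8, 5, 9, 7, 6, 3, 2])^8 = (9)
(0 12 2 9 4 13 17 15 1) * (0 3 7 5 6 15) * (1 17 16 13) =(0 12 2 9 4 1 3 7 5 6 15 17)(13 16) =[12, 3, 9, 7, 1, 6, 15, 5, 8, 4, 10, 11, 2, 16, 14, 17, 13, 0]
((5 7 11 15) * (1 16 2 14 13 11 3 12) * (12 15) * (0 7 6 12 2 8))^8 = ((0 7 3 15 5 6 12 1 16 8)(2 14 13 11))^8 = (0 16 12 5 3)(1 6 15 7 8)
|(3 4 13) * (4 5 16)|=5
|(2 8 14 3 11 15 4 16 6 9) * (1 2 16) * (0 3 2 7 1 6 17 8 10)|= 26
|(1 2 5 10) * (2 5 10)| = |(1 5 2 10)| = 4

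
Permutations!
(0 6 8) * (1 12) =[6, 12, 2, 3, 4, 5, 8, 7, 0, 9, 10, 11, 1] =(0 6 8)(1 12)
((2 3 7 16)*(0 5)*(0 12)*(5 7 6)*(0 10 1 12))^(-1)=((0 7 16 2 3 6 5)(1 12 10))^(-1)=(0 5 6 3 2 16 7)(1 10 12)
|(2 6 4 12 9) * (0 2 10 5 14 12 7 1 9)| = 11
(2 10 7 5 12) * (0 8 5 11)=(0 8 5 12 2 10 7 11)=[8, 1, 10, 3, 4, 12, 6, 11, 5, 9, 7, 0, 2]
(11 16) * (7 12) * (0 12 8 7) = [12, 1, 2, 3, 4, 5, 6, 8, 7, 9, 10, 16, 0, 13, 14, 15, 11] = (0 12)(7 8)(11 16)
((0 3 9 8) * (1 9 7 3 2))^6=(0 2 1 9 8)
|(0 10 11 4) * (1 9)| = |(0 10 11 4)(1 9)| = 4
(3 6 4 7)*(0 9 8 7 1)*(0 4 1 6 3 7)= [9, 4, 2, 3, 6, 5, 1, 7, 0, 8]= (0 9 8)(1 4 6)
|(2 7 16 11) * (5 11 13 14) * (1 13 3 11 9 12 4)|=|(1 13 14 5 9 12 4)(2 7 16 3 11)|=35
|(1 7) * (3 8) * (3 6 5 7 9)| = 7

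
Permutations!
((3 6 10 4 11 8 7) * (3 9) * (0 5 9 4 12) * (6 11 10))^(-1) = (0 12 10 4 7 8 11 3 9 5) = ((0 5 9 3 11 8 7 4 10 12))^(-1)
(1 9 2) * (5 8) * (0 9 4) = (0 9 2 1 4)(5 8) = [9, 4, 1, 3, 0, 8, 6, 7, 5, 2]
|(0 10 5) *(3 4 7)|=|(0 10 5)(3 4 7)|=3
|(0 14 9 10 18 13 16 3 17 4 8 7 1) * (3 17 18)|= |(0 14 9 10 3 18 13 16 17 4 8 7 1)|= 13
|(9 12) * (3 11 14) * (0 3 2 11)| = 6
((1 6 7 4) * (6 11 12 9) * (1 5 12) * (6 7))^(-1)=(1 11)(4 7 9 12 5)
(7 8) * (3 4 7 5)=[0, 1, 2, 4, 7, 3, 6, 8, 5]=(3 4 7 8 5)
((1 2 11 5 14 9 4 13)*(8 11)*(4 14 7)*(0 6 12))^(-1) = (0 12 6)(1 13 4 7 5 11 8 2)(9 14)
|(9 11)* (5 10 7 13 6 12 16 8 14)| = |(5 10 7 13 6 12 16 8 14)(9 11)| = 18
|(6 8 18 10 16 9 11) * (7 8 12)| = |(6 12 7 8 18 10 16 9 11)| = 9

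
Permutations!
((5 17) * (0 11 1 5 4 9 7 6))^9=(17)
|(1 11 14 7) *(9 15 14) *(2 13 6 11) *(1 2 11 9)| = |(1 11)(2 13 6 9 15 14 7)| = 14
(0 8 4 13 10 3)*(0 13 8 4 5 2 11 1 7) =[4, 7, 11, 13, 8, 2, 6, 0, 5, 9, 3, 1, 12, 10] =(0 4 8 5 2 11 1 7)(3 13 10)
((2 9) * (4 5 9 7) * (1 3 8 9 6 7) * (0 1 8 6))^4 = (0 7 1 4 3 5 6)(2 8 9)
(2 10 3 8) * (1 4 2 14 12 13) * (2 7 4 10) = [0, 10, 2, 8, 7, 5, 6, 4, 14, 9, 3, 11, 13, 1, 12] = (1 10 3 8 14 12 13)(4 7)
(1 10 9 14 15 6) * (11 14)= (1 10 9 11 14 15 6)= [0, 10, 2, 3, 4, 5, 1, 7, 8, 11, 9, 14, 12, 13, 15, 6]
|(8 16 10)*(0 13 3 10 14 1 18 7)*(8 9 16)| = 10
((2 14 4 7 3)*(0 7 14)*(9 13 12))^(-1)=(0 2 3 7)(4 14)(9 12 13)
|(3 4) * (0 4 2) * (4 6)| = 5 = |(0 6 4 3 2)|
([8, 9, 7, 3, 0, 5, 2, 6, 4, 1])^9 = (1 9)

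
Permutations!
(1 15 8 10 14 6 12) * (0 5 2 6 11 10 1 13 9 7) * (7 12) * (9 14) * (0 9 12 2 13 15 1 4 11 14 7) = (0 5 13 7 9 2 6)(4 11 10 12 15 8) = [5, 1, 6, 3, 11, 13, 0, 9, 4, 2, 12, 10, 15, 7, 14, 8]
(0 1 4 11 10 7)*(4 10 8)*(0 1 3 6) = [3, 10, 2, 6, 11, 5, 0, 1, 4, 9, 7, 8] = (0 3 6)(1 10 7)(4 11 8)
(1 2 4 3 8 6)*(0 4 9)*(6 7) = (0 4 3 8 7 6 1 2 9) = [4, 2, 9, 8, 3, 5, 1, 6, 7, 0]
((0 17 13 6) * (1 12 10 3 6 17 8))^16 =((0 8 1 12 10 3 6)(13 17))^16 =(17)(0 1 10 6 8 12 3)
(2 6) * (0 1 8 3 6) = (0 1 8 3 6 2) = [1, 8, 0, 6, 4, 5, 2, 7, 3]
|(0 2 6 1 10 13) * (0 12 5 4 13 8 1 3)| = 12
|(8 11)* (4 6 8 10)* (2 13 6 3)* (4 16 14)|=|(2 13 6 8 11 10 16 14 4 3)|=10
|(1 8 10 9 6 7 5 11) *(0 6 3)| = |(0 6 7 5 11 1 8 10 9 3)| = 10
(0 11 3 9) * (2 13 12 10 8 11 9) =[9, 1, 13, 2, 4, 5, 6, 7, 11, 0, 8, 3, 10, 12] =(0 9)(2 13 12 10 8 11 3)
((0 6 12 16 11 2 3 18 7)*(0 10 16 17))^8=((0 6 12 17)(2 3 18 7 10 16 11))^8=(2 3 18 7 10 16 11)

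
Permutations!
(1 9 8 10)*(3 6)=(1 9 8 10)(3 6)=[0, 9, 2, 6, 4, 5, 3, 7, 10, 8, 1]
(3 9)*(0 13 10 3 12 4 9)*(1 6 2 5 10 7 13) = (0 1 6 2 5 10 3)(4 9 12)(7 13) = [1, 6, 5, 0, 9, 10, 2, 13, 8, 12, 3, 11, 4, 7]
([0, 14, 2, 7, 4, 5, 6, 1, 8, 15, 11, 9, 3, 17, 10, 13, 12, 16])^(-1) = [0, 7, 2, 12, 4, 5, 6, 3, 8, 11, 14, 10, 16, 15, 1, 9, 17, 13]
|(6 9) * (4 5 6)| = |(4 5 6 9)| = 4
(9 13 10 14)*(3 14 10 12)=(3 14 9 13 12)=[0, 1, 2, 14, 4, 5, 6, 7, 8, 13, 10, 11, 3, 12, 9]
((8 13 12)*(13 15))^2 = ((8 15 13 12))^2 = (8 13)(12 15)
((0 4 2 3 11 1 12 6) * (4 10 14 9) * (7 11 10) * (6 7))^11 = (0 6)(1 11 7 12)(2 4 9 14 10 3)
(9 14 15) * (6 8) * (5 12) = (5 12)(6 8)(9 14 15) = [0, 1, 2, 3, 4, 12, 8, 7, 6, 14, 10, 11, 5, 13, 15, 9]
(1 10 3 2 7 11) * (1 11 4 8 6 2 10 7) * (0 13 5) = (0 13 5)(1 7 4 8 6 2)(3 10) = [13, 7, 1, 10, 8, 0, 2, 4, 6, 9, 3, 11, 12, 5]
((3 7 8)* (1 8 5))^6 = ((1 8 3 7 5))^6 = (1 8 3 7 5)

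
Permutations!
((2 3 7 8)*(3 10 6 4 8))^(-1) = ((2 10 6 4 8)(3 7))^(-1) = (2 8 4 6 10)(3 7)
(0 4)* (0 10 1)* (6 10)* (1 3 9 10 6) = [4, 0, 2, 9, 1, 5, 6, 7, 8, 10, 3] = (0 4 1)(3 9 10)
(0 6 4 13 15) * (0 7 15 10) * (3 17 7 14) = (0 6 4 13 10)(3 17 7 15 14) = [6, 1, 2, 17, 13, 5, 4, 15, 8, 9, 0, 11, 12, 10, 3, 14, 16, 7]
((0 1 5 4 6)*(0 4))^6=(6)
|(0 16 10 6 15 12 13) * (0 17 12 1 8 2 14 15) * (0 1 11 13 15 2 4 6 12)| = 8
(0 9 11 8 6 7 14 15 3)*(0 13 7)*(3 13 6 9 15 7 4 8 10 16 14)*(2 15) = (0 2 15 13 4 8 9 11 10 16 14 7 3 6) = [2, 1, 15, 6, 8, 5, 0, 3, 9, 11, 16, 10, 12, 4, 7, 13, 14]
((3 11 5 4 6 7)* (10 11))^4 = (3 4 10 6 11 7 5)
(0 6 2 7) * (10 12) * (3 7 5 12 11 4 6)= (0 3 7)(2 5 12 10 11 4 6)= [3, 1, 5, 7, 6, 12, 2, 0, 8, 9, 11, 4, 10]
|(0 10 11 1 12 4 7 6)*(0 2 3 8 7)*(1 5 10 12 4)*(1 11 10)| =|(0 12 11 5 1 4)(2 3 8 7 6)| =30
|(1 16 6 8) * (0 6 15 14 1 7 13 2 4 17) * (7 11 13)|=|(0 6 8 11 13 2 4 17)(1 16 15 14)|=8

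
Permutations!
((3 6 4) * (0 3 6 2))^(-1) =(0 2 3)(4 6)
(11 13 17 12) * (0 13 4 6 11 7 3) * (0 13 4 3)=(0 4 6 11 3 13 17 12 7)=[4, 1, 2, 13, 6, 5, 11, 0, 8, 9, 10, 3, 7, 17, 14, 15, 16, 12]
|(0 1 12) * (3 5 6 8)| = |(0 1 12)(3 5 6 8)| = 12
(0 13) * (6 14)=(0 13)(6 14)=[13, 1, 2, 3, 4, 5, 14, 7, 8, 9, 10, 11, 12, 0, 6]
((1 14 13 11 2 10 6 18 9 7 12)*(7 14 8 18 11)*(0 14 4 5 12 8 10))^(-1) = (0 2 11 6 10 1 12 5 4 9 18 8 7 13 14)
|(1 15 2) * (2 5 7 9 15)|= |(1 2)(5 7 9 15)|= 4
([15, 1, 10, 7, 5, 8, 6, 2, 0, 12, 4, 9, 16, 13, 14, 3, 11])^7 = [5, 1, 3, 0, 2, 10, 6, 15, 4, 11, 7, 16, 9, 13, 14, 8, 12]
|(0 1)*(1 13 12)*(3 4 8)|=|(0 13 12 1)(3 4 8)|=12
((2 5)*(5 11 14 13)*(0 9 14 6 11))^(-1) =(0 2 5 13 14 9)(6 11)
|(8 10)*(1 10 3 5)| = 5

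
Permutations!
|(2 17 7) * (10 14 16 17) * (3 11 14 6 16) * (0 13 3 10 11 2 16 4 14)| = 60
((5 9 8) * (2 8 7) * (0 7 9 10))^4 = (0 5 2)(7 10 8)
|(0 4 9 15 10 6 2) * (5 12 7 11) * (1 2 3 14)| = |(0 4 9 15 10 6 3 14 1 2)(5 12 7 11)| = 20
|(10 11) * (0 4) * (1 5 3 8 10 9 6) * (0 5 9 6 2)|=11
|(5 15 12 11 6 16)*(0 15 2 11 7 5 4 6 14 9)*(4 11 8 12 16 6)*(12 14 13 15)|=|(0 12 7 5 2 8 14 9)(11 13 15 16)|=8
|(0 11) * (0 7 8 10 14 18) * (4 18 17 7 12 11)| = 30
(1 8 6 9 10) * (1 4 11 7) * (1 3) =[0, 8, 2, 1, 11, 5, 9, 3, 6, 10, 4, 7] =(1 8 6 9 10 4 11 7 3)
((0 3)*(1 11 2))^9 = ((0 3)(1 11 2))^9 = (11)(0 3)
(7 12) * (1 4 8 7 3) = (1 4 8 7 12 3) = [0, 4, 2, 1, 8, 5, 6, 12, 7, 9, 10, 11, 3]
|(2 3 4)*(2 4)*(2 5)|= |(2 3 5)|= 3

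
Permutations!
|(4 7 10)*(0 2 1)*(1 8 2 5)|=6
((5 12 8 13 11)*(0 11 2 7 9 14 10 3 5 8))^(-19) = (0 7 5 13 10 11 9 12 2 3 8 14)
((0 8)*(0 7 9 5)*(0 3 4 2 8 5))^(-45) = ((0 5 3 4 2 8 7 9))^(-45) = (0 4 7 5 2 9 3 8)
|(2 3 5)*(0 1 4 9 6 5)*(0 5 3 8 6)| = |(0 1 4 9)(2 8 6 3 5)| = 20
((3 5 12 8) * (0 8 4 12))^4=(12)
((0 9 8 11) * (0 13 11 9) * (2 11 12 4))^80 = ((2 11 13 12 4)(8 9))^80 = (13)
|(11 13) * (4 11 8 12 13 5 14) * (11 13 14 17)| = |(4 13 8 12 14)(5 17 11)| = 15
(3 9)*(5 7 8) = (3 9)(5 7 8) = [0, 1, 2, 9, 4, 7, 6, 8, 5, 3]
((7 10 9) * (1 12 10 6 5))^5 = (1 6 9 12 5 7 10)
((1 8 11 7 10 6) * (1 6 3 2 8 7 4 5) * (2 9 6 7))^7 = (1 2 8 11 4 5)(3 6 10 9 7)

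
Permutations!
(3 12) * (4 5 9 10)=(3 12)(4 5 9 10)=[0, 1, 2, 12, 5, 9, 6, 7, 8, 10, 4, 11, 3]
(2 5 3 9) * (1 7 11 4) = (1 7 11 4)(2 5 3 9) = [0, 7, 5, 9, 1, 3, 6, 11, 8, 2, 10, 4]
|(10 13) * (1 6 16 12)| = 4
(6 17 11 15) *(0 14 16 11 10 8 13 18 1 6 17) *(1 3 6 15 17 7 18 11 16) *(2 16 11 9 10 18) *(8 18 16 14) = (0 8 13 9 10 18 3 6)(1 15 7 2 14)(11 17 16) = [8, 15, 14, 6, 4, 5, 0, 2, 13, 10, 18, 17, 12, 9, 1, 7, 11, 16, 3]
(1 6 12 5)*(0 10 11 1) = (0 10 11 1 6 12 5) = [10, 6, 2, 3, 4, 0, 12, 7, 8, 9, 11, 1, 5]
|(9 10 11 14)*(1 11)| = |(1 11 14 9 10)| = 5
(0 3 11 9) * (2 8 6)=(0 3 11 9)(2 8 6)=[3, 1, 8, 11, 4, 5, 2, 7, 6, 0, 10, 9]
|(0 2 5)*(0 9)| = 4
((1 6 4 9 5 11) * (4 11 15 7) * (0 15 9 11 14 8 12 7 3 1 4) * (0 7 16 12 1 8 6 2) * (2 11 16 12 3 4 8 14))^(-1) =((0 15 4 16 3 14 6 2)(1 11 8)(5 9))^(-1) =(0 2 6 14 3 16 4 15)(1 8 11)(5 9)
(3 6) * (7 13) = [0, 1, 2, 6, 4, 5, 3, 13, 8, 9, 10, 11, 12, 7] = (3 6)(7 13)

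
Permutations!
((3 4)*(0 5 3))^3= ((0 5 3 4))^3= (0 4 3 5)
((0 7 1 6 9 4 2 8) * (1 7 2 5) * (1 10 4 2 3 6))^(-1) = (0 8 2 9 6 3)(4 10 5)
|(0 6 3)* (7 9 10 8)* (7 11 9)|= 12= |(0 6 3)(8 11 9 10)|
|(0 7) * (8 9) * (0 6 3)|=4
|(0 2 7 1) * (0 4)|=|(0 2 7 1 4)|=5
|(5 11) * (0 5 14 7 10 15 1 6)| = |(0 5 11 14 7 10 15 1 6)| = 9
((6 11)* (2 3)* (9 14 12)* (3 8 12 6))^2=((2 8 12 9 14 6 11 3))^2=(2 12 14 11)(3 8 9 6)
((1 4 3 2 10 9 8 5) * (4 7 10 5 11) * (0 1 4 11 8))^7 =(11)(0 7 9 1 10)(2 3 4 5)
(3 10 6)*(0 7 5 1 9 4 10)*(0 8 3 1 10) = (0 7 5 10 6 1 9 4)(3 8) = [7, 9, 2, 8, 0, 10, 1, 5, 3, 4, 6]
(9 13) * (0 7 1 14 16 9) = (0 7 1 14 16 9 13) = [7, 14, 2, 3, 4, 5, 6, 1, 8, 13, 10, 11, 12, 0, 16, 15, 9]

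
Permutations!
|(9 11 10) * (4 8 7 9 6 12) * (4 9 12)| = 8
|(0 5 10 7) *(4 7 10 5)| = 3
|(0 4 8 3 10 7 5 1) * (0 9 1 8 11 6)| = 20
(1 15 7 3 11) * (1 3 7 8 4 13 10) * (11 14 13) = [0, 15, 2, 14, 11, 5, 6, 7, 4, 9, 1, 3, 12, 10, 13, 8] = (1 15 8 4 11 3 14 13 10)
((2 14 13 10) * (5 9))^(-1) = ((2 14 13 10)(5 9))^(-1) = (2 10 13 14)(5 9)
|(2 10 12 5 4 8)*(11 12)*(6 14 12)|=9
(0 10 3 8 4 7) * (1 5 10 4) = [4, 5, 2, 8, 7, 10, 6, 0, 1, 9, 3] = (0 4 7)(1 5 10 3 8)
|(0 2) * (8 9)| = |(0 2)(8 9)| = 2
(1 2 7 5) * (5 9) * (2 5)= (1 5)(2 7 9)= [0, 5, 7, 3, 4, 1, 6, 9, 8, 2]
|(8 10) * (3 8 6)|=4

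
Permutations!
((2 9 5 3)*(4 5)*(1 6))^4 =((1 6)(2 9 4 5 3))^4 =(2 3 5 4 9)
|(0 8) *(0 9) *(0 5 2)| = |(0 8 9 5 2)| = 5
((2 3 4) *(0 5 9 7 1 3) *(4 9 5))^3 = ((0 4 2)(1 3 9 7))^3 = (1 7 9 3)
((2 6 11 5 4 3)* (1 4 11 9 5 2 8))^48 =(2 5 6 11 9)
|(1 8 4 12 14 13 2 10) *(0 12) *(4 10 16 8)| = 10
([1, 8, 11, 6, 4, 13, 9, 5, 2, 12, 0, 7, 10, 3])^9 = (0 6 7 1 9 5 8 12 13 2 10 3 11)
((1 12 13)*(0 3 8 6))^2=((0 3 8 6)(1 12 13))^2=(0 8)(1 13 12)(3 6)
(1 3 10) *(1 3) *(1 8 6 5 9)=(1 8 6 5 9)(3 10)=[0, 8, 2, 10, 4, 9, 5, 7, 6, 1, 3]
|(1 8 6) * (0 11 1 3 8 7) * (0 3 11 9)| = |(0 9)(1 7 3 8 6 11)| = 6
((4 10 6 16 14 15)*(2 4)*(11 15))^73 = (2 4 10 6 16 14 11 15)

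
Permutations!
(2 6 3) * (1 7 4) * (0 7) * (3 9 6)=(0 7 4 1)(2 3)(6 9)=[7, 0, 3, 2, 1, 5, 9, 4, 8, 6]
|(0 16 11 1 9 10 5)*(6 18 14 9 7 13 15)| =|(0 16 11 1 7 13 15 6 18 14 9 10 5)| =13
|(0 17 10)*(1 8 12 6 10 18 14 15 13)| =|(0 17 18 14 15 13 1 8 12 6 10)| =11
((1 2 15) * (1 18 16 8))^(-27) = (1 18)(2 16)(8 15)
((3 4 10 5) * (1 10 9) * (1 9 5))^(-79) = (1 10)(3 5 4)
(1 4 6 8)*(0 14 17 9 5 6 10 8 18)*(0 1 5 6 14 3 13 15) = (0 3 13 15)(1 4 10 8 5 14 17 9 6 18) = [3, 4, 2, 13, 10, 14, 18, 7, 5, 6, 8, 11, 12, 15, 17, 0, 16, 9, 1]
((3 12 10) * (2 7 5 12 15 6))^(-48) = (15)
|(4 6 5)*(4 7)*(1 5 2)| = 6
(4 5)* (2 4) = (2 4 5) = [0, 1, 4, 3, 5, 2]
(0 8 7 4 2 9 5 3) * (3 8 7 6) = [7, 1, 9, 0, 2, 8, 3, 4, 6, 5] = (0 7 4 2 9 5 8 6 3)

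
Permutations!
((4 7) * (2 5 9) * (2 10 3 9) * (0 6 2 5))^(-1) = (0 2 6)(3 10 9)(4 7)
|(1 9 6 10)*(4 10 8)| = 6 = |(1 9 6 8 4 10)|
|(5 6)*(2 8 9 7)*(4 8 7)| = |(2 7)(4 8 9)(5 6)| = 6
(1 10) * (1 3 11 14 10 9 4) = [0, 9, 2, 11, 1, 5, 6, 7, 8, 4, 3, 14, 12, 13, 10] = (1 9 4)(3 11 14 10)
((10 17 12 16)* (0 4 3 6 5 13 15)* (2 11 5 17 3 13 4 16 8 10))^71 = ((0 16 2 11 5 4 13 15)(3 6 17 12 8 10))^71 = (0 15 13 4 5 11 2 16)(3 10 8 12 17 6)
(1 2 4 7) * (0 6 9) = (0 6 9)(1 2 4 7) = [6, 2, 4, 3, 7, 5, 9, 1, 8, 0]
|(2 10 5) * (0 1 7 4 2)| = 7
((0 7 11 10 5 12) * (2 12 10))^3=(0 2 7 12 11)(5 10)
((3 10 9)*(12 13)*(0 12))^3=(13)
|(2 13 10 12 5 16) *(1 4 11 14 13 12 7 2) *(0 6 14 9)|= 14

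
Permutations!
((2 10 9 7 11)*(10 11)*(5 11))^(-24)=(11)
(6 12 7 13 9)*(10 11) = (6 12 7 13 9)(10 11) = [0, 1, 2, 3, 4, 5, 12, 13, 8, 6, 11, 10, 7, 9]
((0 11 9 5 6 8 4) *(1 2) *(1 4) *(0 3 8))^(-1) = (0 6 5 9 11)(1 8 3 4 2)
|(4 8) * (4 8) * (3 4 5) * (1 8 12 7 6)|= |(1 8 12 7 6)(3 4 5)|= 15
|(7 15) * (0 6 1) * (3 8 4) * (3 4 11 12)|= 12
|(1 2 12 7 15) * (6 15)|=|(1 2 12 7 6 15)|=6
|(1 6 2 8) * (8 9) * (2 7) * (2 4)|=7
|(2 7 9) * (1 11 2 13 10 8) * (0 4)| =|(0 4)(1 11 2 7 9 13 10 8)| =8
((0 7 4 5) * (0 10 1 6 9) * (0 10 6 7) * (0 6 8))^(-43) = ((0 6 9 10 1 7 4 5 8))^(-43) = (0 9 1 4 8 6 10 7 5)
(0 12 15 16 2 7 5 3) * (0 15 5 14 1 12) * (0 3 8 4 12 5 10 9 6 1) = (0 3 15 16 2 7 14)(1 5 8 4 12 10 9 6) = [3, 5, 7, 15, 12, 8, 1, 14, 4, 6, 9, 11, 10, 13, 0, 16, 2]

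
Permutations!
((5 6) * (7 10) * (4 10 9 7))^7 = (4 10)(5 6)(7 9)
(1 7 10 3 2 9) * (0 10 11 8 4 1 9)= (0 10 3 2)(1 7 11 8 4)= [10, 7, 0, 2, 1, 5, 6, 11, 4, 9, 3, 8]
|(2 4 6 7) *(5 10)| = 4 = |(2 4 6 7)(5 10)|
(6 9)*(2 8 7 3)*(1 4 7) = (1 4 7 3 2 8)(6 9) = [0, 4, 8, 2, 7, 5, 9, 3, 1, 6]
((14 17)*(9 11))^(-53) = (9 11)(14 17)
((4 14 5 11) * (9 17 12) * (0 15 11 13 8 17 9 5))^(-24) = ((0 15 11 4 14)(5 13 8 17 12))^(-24) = (0 15 11 4 14)(5 13 8 17 12)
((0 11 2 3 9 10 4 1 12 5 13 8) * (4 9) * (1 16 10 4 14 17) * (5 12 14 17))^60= ((0 11 2 3 17 1 14 5 13 8)(4 16 10 9))^60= (17)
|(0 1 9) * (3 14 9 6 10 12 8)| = 9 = |(0 1 6 10 12 8 3 14 9)|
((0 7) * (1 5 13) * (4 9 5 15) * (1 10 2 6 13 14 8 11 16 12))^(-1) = (0 7)(1 12 16 11 8 14 5 9 4 15)(2 10 13 6)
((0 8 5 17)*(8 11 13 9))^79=(0 13 8 17 11 9 5)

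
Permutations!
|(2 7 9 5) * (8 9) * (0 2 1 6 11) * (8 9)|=|(0 2 7 9 5 1 6 11)|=8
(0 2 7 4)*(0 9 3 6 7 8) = (0 2 8)(3 6 7 4 9) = [2, 1, 8, 6, 9, 5, 7, 4, 0, 3]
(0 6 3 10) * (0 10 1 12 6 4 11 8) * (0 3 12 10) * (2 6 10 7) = (0 4 11 8 3 1 7 2 6 12 10) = [4, 7, 6, 1, 11, 5, 12, 2, 3, 9, 0, 8, 10]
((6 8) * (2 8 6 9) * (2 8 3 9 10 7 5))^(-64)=(2 5 7 10 8 9 3)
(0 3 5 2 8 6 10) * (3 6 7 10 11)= (0 6 11 3 5 2 8 7 10)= [6, 1, 8, 5, 4, 2, 11, 10, 7, 9, 0, 3]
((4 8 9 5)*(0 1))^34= (4 9)(5 8)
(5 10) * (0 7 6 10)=(0 7 6 10 5)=[7, 1, 2, 3, 4, 0, 10, 6, 8, 9, 5]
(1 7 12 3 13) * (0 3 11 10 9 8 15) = (0 3 13 1 7 12 11 10 9 8 15) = [3, 7, 2, 13, 4, 5, 6, 12, 15, 8, 9, 10, 11, 1, 14, 0]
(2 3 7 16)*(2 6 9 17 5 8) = (2 3 7 16 6 9 17 5 8) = [0, 1, 3, 7, 4, 8, 9, 16, 2, 17, 10, 11, 12, 13, 14, 15, 6, 5]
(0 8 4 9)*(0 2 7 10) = (0 8 4 9 2 7 10) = [8, 1, 7, 3, 9, 5, 6, 10, 4, 2, 0]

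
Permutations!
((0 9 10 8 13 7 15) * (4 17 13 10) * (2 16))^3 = (0 17 15 4 7 9 13)(2 16)(8 10)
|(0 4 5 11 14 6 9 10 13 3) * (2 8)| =10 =|(0 4 5 11 14 6 9 10 13 3)(2 8)|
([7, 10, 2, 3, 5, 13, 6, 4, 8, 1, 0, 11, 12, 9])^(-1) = [10, 9, 2, 3, 7, 4, 6, 0, 8, 13, 1, 11, 12, 5]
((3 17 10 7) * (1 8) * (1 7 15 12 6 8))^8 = (17)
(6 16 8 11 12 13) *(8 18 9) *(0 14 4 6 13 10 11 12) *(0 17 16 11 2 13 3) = [14, 1, 13, 0, 6, 5, 11, 7, 12, 8, 2, 17, 10, 3, 4, 15, 18, 16, 9] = (0 14 4 6 11 17 16 18 9 8 12 10 2 13 3)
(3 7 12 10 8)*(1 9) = (1 9)(3 7 12 10 8) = [0, 9, 2, 7, 4, 5, 6, 12, 3, 1, 8, 11, 10]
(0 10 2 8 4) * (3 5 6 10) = [3, 1, 8, 5, 0, 6, 10, 7, 4, 9, 2] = (0 3 5 6 10 2 8 4)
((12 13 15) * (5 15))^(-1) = (5 13 12 15)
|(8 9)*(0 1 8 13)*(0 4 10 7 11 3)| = |(0 1 8 9 13 4 10 7 11 3)| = 10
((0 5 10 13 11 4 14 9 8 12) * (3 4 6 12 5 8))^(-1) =((0 8 5 10 13 11 6 12)(3 4 14 9))^(-1) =(0 12 6 11 13 10 5 8)(3 9 14 4)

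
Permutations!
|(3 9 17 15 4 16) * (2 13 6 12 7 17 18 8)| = |(2 13 6 12 7 17 15 4 16 3 9 18 8)| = 13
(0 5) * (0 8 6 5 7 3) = [7, 1, 2, 0, 4, 8, 5, 3, 6] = (0 7 3)(5 8 6)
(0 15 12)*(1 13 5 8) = (0 15 12)(1 13 5 8) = [15, 13, 2, 3, 4, 8, 6, 7, 1, 9, 10, 11, 0, 5, 14, 12]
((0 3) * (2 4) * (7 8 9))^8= ((0 3)(2 4)(7 8 9))^8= (7 9 8)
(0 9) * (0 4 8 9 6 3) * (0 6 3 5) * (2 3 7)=(0 7 2 3 6 5)(4 8 9)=[7, 1, 3, 6, 8, 0, 5, 2, 9, 4]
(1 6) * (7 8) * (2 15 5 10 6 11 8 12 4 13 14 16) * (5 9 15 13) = [0, 11, 13, 3, 5, 10, 1, 12, 7, 15, 6, 8, 4, 14, 16, 9, 2] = (1 11 8 7 12 4 5 10 6)(2 13 14 16)(9 15)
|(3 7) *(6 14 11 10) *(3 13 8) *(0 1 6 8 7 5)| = |(0 1 6 14 11 10 8 3 5)(7 13)| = 18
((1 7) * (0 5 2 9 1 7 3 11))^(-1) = ((0 5 2 9 1 3 11))^(-1) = (0 11 3 1 9 2 5)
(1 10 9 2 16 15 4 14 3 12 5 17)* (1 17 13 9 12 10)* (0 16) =[16, 1, 0, 10, 14, 13, 6, 7, 8, 2, 12, 11, 5, 9, 3, 4, 15, 17] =(17)(0 16 15 4 14 3 10 12 5 13 9 2)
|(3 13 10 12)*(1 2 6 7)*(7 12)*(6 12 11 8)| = 21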